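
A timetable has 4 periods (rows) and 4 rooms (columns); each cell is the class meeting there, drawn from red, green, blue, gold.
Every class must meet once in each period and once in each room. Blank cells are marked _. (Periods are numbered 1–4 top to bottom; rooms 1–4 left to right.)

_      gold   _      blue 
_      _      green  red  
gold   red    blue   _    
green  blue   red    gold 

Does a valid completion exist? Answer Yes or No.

No

Period 1, room 3: period 1 together with room 3 already contain {red, green, blue, gold} — every symbol — so nothing can go there. The grid has no valid completion.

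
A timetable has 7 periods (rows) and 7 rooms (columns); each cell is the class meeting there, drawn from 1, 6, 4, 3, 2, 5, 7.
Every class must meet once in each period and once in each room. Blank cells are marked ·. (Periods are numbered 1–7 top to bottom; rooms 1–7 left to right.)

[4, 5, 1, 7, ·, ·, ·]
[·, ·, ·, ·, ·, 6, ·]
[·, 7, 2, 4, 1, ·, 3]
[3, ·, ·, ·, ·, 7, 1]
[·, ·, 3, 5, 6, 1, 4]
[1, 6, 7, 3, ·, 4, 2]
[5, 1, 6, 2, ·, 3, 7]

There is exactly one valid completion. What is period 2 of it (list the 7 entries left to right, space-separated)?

Period 2, room 4: period 2 has {6} and room 4 has {4, 3, 2, 5, 7}, leaving only 1.
Period 2, room 7: period 2 has {1, 6} and room 7 has {1, 4, 3, 2, 7}, leaving only 5.
Period 2, room 3: period 2 has {1, 6, 5} and room 3 has {1, 6, 3, 2, 7}, leaving only 4.
Period 1, room 6: period 1 has {1, 4, 5, 7} and room 6 has {1, 6, 4, 3, 7}, leaving only 2.
Period 1, room 5: period 1 has {1, 4, 2, 5, 7} and room 5 has {1, 6}, leaving only 3.
Period 1, room 7: period 1 has {1, 4, 3, 2, 5, 7} and room 7 has {1, 4, 3, 2, 5, 7}, leaving only 6.
Period 3, room 1: period 3 has {1, 4, 3, 2, 7} and room 1 has {1, 4, 3, 5}, leaving only 6.
Period 3, room 6: period 3 has {1, 6, 4, 3, 2, 7} and room 6 has {1, 6, 4, 3, 2, 7}, leaving only 5.
Period 4, room 3: period 4 has {1, 3, 7} and room 3 has {1, 6, 4, 3, 2, 7}, leaving only 5.
Period 4, room 4: period 4 has {1, 3, 5, 7} and room 4 has {1, 4, 3, 2, 5, 7}, leaving only 6.
Period 5, room 2: period 5 has {1, 6, 4, 3, 5} and room 2 has {1, 6, 5, 7}, leaving only 2.
Period 2, room 2: period 2 has {1, 6, 4, 5} and room 2 has {1, 6, 2, 5, 7}, leaving only 3.
Period 4, room 2: period 4 has {1, 6, 3, 5, 7} and room 2 has {1, 6, 3, 2, 5, 7}, leaving only 4.
Period 4, room 5: period 4 has {1, 6, 4, 3, 5, 7} and room 5 has {1, 6, 3}, leaving only 2.
Period 2, room 5: period 2 has {1, 6, 4, 3, 5} and room 5 has {1, 6, 3, 2}, leaving only 7.
Period 2, room 1: period 2 has {1, 6, 4, 3, 5, 7} and room 1 has {1, 6, 4, 3, 5}, leaving only 2.
So period 2 reads: 2 3 4 1 7 6 5.

2 3 4 1 7 6 5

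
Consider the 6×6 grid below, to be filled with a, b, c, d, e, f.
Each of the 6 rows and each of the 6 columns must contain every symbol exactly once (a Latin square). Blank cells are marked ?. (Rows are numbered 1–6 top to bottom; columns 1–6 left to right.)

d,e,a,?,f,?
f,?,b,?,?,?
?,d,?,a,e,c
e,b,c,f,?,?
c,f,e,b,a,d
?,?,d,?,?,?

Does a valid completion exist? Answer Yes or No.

Yes

No row or column among the givens repeats a symbol, and propagating forced cells runs into no contradiction.
One valid completion exists (for instance, d e a c f b / f a b d c e / b d f a e c / e b c f d a / c f e b a d / a c d e b f).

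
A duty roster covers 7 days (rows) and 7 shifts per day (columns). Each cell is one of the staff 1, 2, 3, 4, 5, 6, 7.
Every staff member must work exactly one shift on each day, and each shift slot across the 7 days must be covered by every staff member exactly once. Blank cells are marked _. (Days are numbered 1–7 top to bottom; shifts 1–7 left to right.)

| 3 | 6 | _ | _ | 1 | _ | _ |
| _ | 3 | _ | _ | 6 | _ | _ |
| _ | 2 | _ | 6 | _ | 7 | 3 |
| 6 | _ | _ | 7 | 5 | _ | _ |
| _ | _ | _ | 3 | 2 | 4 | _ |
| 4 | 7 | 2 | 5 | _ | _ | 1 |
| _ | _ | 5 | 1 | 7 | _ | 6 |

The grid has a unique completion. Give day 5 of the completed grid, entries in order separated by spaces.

Day 3, shift 5: day 3 has {2, 3, 6, 7} and shift 5 has {1, 2, 5, 6, 7}, leaving only 4.
Day 3, shift 3: day 3 has {2, 3, 4, 6, 7} and shift 3 has {2, 5}, leaving only 1.
Day 3, shift 1: day 3 has {1, 2, 3, 4, 6, 7} and shift 1 has {3, 4, 6}, leaving only 5.
Day 6, shift 5: day 6 has {1, 2, 4, 5, 7} and shift 5 has {1, 2, 4, 5, 6, 7}, leaving only 3.
Day 6, shift 6: day 6 has {1, 2, 3, 4, 5, 7} and shift 6 has {4, 7}, leaving only 6.
Day 7, shift 1: day 7 has {1, 5, 6, 7} and shift 1 has {3, 4, 5, 6}, leaving only 2.
Day 7, shift 2: day 7 has {1, 2, 5, 6, 7} and shift 2 has {2, 3, 6, 7}, leaving only 4.
Day 4, shift 2: day 4 has {5, 6, 7} and shift 2 has {2, 3, 4, 6, 7}, leaving only 1.
Day 5, shift 2: day 5 has {2, 3, 4} and shift 2 has {1, 2, 3, 4, 6, 7}, leaving only 5.
Day 5, shift 7: day 5 has {2, 3, 4, 5} and shift 7 has {1, 3, 6}, leaving only 7.
Day 5, shift 1: day 5 has {2, 3, 4, 5, 7} and shift 1 has {2, 3, 4, 5, 6}, leaving only 1.
Day 5, shift 3: day 5 has {1, 2, 3, 4, 5, 7} and shift 3 has {1, 2, 5}, leaving only 6.
So day 5 reads: 1 5 6 3 2 4 7.

1 5 6 3 2 4 7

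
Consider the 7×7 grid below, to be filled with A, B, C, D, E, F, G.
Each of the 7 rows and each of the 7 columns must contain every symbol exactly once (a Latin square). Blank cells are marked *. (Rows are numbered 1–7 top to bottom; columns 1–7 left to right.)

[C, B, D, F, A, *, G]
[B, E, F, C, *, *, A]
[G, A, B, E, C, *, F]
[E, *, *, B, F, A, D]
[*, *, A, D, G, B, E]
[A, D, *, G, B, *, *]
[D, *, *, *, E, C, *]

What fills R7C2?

Row 1, column 6: row 1 has {A, B, C, D, F, G} and column 6 has {A, B, C}, leaving only E.
Row 2, column 5: row 2 has {A, B, C, E, F} and column 5 has {A, B, C, E, F, G}, leaving only D.
Row 2, column 6: row 2 has {A, B, C, D, E, F} and column 6 has {A, B, C, E}, leaving only G.
Row 3, column 6: row 3 has {A, B, C, E, F, G} and column 6 has {A, B, C, E, G}, leaving only D.
Row 5, column 1: row 5 has {A, B, D, E, G} and column 1 has {A, B, C, D, E, G}, leaving only F.
Row 5, column 2: row 5 has {A, B, D, E, F, G} and column 2 has {A, B, D, E}, leaving only C.
Row 4, column 2: row 4 has {A, B, D, E, F} and column 2 has {A, B, C, D, E}, leaving only G.
Row 7 already has {C, D, E} and column 2 already has {A, B, C, D, E, G}, so row 7, column 2 must be F.

F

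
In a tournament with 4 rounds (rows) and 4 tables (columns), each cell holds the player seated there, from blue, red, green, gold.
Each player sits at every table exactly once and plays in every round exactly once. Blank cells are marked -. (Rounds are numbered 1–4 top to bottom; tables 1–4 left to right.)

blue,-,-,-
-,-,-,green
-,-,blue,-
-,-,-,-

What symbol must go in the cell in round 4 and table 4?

Round 4, table 4 is narrowed to {blue, red, gold}.
If it were red, then round 3, table 4 would be left with no valid symbol.
If it were gold, then round 3, table 4 would be left with no valid symbol.
So round 4, table 4 must be blue.

blue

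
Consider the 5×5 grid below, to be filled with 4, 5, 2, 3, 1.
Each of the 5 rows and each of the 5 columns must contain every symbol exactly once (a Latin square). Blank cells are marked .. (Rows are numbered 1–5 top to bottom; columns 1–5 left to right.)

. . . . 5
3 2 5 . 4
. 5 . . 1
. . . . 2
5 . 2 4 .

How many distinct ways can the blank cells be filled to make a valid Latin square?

Row 1, column 1: eliminating its row and column leaves {4, 2, 1}.
Row 1, column 2: eliminating its row and column leaves {4, 3, 1}.
Row 1, column 3: eliminating its row and column leaves {4, 3, 1}.
Row 1, column 4: eliminating its row and column leaves {2, 3, 1}.
Row 2, column 4: eliminating its row and column leaves {1}.
Row 3, column 1: eliminating its row and column leaves {4, 2}.
Row 3, column 3: eliminating its row and column leaves {4, 3}.
Row 3, column 4: eliminating its row and column leaves {2, 3}.
Row 4, column 1: eliminating its row and column leaves {4, 1}.
Row 4, column 2: eliminating its row and column leaves {4, 3, 1}.
Row 4, column 3: eliminating its row and column leaves {4, 3, 1}.
Row 4, column 4: eliminating its row and column leaves {5, 3, 1}.
Row 5, column 2: eliminating its row and column leaves {3, 1}.
Row 5, column 5: eliminating its row and column leaves {3}.
Enumerating the assignments across these blanks that avoid any row or column repeat gives 3 completions.

3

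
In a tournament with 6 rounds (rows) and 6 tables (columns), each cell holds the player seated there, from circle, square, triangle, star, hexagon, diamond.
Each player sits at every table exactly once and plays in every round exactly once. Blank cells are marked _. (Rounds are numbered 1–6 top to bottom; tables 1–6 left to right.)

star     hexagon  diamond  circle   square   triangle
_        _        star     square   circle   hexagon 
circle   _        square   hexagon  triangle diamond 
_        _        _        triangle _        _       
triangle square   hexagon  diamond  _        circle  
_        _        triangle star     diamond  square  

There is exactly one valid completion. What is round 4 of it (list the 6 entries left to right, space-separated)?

Round 4, table 3: round 4 has {triangle} and table 3 has {square, triangle, star, hexagon, diamond}, leaving only circle.
Round 4, table 6: round 4 has {circle, triangle} and table 6 has {circle, square, triangle, hexagon, diamond}, leaving only star.
Round 4, table 2: round 4 has {circle, triangle, star} and table 2 has {square, hexagon}, leaving only diamond.
Round 4, table 5: round 4 has {circle, triangle, star, diamond} and table 5 has {circle, square, triangle, diamond}, leaving only hexagon.
Round 4, table 1: round 4 has {circle, triangle, star, hexagon, diamond} and table 1 has {circle, triangle, star}, leaving only square.
So round 4 reads: square diamond circle triangle hexagon star.

square diamond circle triangle hexagon star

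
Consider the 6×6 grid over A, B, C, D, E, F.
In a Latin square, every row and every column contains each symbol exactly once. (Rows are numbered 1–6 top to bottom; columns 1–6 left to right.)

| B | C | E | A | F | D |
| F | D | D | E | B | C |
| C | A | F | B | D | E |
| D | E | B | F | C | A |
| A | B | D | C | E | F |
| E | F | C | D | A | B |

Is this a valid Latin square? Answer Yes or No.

Row 2 contains D twice (at columns 2 and 3), so it is not a permutation.

No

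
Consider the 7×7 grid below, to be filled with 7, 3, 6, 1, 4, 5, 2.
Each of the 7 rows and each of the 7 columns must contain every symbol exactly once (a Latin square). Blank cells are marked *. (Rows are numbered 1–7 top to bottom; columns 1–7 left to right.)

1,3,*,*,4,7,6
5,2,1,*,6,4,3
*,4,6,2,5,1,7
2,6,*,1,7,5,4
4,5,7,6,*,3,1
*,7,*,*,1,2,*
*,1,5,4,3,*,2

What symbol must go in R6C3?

4

Row 1, column 3: row 1 has {7, 3, 6, 1, 4} and column 3 has {7, 6, 1, 5}, leaving only 2.
Row 1, column 4: row 1 has {7, 3, 6, 1, 4, 2} and column 4 has {6, 1, 4, 2}, leaving only 5.
Row 2, column 4: row 2 has {3, 6, 1, 4, 5, 2} and column 4 has {6, 1, 4, 5, 2}, leaving only 7.
Row 3, column 1: row 3 has {7, 6, 1, 4, 5, 2} and column 1 has {1, 4, 5, 2}, leaving only 3.
Row 4, column 3: row 4 has {7, 6, 1, 4, 5, 2} and column 3 has {7, 6, 1, 5, 2}, leaving only 3.
Row 6 already has {7, 1, 2} and column 3 already has {7, 3, 6, 1, 5, 2}, so row 6, column 3 must be 4.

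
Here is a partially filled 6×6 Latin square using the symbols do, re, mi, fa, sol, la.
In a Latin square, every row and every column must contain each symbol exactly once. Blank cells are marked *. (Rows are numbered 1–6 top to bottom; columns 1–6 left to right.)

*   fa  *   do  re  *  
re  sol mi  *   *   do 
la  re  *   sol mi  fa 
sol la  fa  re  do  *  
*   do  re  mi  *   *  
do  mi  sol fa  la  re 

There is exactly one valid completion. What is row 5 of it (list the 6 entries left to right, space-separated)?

Row 5, column 1: row 5 has {do, re, mi} and column 1 has {do, re, sol, la}, leaving only fa.
Row 5, column 5: row 5 has {do, re, mi, fa} and column 5 has {do, re, mi, la}, leaving only sol.
Row 5, column 6: row 5 has {do, re, mi, fa, sol} and column 6 has {do, re, fa}, leaving only la.
So row 5 reads: fa do re mi sol la.

fa do re mi sol la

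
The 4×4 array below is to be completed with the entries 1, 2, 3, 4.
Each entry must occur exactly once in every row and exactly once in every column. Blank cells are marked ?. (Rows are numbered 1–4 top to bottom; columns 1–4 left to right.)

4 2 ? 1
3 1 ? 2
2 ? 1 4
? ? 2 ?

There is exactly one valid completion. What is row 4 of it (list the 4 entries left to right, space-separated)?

Row 4, column 1: row 4 has {2} and column 1 has {2, 3, 4}, leaving only 1.
Row 4, column 4: row 4 has {1, 2} and column 4 has {1, 2, 4}, leaving only 3.
Row 4, column 2: row 4 has {1, 2, 3} and column 2 has {1, 2}, leaving only 4.
So row 4 reads: 1 4 2 3.

1 4 2 3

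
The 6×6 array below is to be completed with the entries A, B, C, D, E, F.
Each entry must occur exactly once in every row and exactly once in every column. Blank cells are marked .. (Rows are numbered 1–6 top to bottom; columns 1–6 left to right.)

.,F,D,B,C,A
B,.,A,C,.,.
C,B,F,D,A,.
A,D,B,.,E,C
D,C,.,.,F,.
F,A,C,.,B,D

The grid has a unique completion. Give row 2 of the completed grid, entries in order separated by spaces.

B E A C D F

Row 2, column 2: row 2 has {A, B, C} and column 2 has {A, B, C, D, F}, leaving only E.
Row 2, column 5: row 2 has {A, B, C, E} and column 5 has {A, B, C, E, F}, leaving only D.
Row 2, column 6: row 2 has {A, B, C, D, E} and column 6 has {A, C, D}, leaving only F.
So row 2 reads: B E A C D F.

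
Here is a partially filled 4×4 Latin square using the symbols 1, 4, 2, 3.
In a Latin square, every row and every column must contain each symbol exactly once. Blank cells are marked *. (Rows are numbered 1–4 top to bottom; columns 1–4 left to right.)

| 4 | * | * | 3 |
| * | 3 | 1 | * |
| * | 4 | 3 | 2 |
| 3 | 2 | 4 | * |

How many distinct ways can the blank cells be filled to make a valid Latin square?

1

Row 1, column 2: eliminating its row and column leaves {1}.
Row 1, column 3: eliminating its row and column leaves {2}.
Row 2, column 1: eliminating its row and column leaves {2}.
Row 2, column 4: eliminating its row and column leaves {4}.
Row 3, column 1: eliminating its row and column leaves {1}.
Row 4, column 4: eliminating its row and column leaves {1}.
Only one assignment across all blanks avoids any row or column repeat, giving 1 completion.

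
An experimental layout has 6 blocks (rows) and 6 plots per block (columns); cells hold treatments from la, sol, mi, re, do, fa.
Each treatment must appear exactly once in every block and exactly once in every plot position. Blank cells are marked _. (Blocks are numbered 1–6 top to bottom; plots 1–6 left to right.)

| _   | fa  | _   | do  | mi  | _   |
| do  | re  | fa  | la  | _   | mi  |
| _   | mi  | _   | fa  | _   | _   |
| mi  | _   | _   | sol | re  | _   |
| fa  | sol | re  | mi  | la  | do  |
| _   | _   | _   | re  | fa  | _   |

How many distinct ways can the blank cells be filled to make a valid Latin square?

4

Block 1, plot 1: eliminating its block and plot leaves {la, sol, re}.
Block 1, plot 3: eliminating its block and plot leaves {la, sol}.
Block 1, plot 6: eliminating its block and plot leaves {la, sol, re}.
Block 2, plot 5: eliminating its block and plot leaves {sol}.
Block 3, plot 1: eliminating its block and plot leaves {la, sol, re}.
Block 3, plot 3: eliminating its block and plot leaves {la, sol, do}.
Block 3, plot 5: eliminating its block and plot leaves {sol, do}.
Block 3, plot 6: eliminating its block and plot leaves {la, sol, re}.
Block 4, plot 2: eliminating its block and plot leaves {la, do}.
Block 4, plot 3: eliminating its block and plot leaves {la, do}.
Block 4, plot 6: eliminating its block and plot leaves {la, fa}.
Block 6, plot 1: eliminating its block and plot leaves {la, sol}.
Block 6, plot 2: eliminating its block and plot leaves {la, do}.
Block 6, plot 3: eliminating its block and plot leaves {la, sol, mi, do}.
Block 6, plot 6: eliminating its block and plot leaves {la, sol}.
Enumerating the assignments across these blanks that avoid any block or plot repeat gives 4 completions.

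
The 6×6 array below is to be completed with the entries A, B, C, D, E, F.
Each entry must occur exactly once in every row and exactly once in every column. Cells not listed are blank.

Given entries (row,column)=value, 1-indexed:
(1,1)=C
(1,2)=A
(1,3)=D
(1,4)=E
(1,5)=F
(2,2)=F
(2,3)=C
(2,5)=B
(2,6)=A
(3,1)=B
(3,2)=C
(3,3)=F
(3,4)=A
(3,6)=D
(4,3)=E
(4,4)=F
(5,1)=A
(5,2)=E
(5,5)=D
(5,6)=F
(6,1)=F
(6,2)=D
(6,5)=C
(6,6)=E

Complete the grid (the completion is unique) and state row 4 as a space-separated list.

Row 4, column 1: row 4 has {E, F} and column 1 has {A, B, C, F}, leaving only D.
Row 4, column 2: row 4 has {D, E, F} and column 2 has {A, C, D, E, F}, leaving only B.
Row 4, column 5: row 4 has {B, D, E, F} and column 5 has {B, C, D, F}, leaving only A.
Row 4, column 6: row 4 has {A, B, D, E, F} and column 6 has {A, D, E, F}, leaving only C.
So row 4 reads: D B E F A C.

D B E F A C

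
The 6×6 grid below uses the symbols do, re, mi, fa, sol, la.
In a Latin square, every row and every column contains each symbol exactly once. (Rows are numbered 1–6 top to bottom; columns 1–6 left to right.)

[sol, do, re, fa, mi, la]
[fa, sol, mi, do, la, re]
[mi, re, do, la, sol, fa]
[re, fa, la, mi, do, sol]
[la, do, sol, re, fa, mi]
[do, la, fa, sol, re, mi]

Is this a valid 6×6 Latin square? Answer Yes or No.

Every row is a permutation, but column 2 contains do twice (at rows 1 and 5).

No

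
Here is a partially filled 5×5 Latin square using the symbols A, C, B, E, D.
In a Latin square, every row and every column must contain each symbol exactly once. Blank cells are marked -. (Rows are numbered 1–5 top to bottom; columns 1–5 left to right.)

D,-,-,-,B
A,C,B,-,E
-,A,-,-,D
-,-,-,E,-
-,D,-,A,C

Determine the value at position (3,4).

Row 1, column 2: row 1 has {B, D} and column 2 has {A, C, D}, leaving only E.
Row 1, column 4: row 1 has {B, E, D} and column 4 has {A, E}, leaving only C.
Row 3 already has {A, D} and column 4 already has {A, C, E}, so row 3, column 4 must be B.

B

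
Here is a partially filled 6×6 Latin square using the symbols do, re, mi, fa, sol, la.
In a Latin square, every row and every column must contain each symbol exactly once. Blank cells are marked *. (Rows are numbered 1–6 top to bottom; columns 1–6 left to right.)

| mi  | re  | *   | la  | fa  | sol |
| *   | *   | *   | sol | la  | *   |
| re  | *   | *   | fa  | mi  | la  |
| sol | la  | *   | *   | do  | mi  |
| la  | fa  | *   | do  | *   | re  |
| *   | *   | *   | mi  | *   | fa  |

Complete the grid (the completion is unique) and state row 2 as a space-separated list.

Row 2, column 6: row 2 has {sol, la} and column 6 has {re, mi, fa, sol, la}, leaving only do.
Row 2, column 1: row 2 has {do, sol, la} and column 1 has {re, mi, sol, la}, leaving only fa.
Row 2, column 2: row 2 has {do, fa, sol, la} and column 2 has {re, fa, la}, leaving only mi.
Row 2, column 3: row 2 has {do, mi, fa, sol, la} and column 3 has {}, leaving only re.
So row 2 reads: fa mi re sol la do.

fa mi re sol la do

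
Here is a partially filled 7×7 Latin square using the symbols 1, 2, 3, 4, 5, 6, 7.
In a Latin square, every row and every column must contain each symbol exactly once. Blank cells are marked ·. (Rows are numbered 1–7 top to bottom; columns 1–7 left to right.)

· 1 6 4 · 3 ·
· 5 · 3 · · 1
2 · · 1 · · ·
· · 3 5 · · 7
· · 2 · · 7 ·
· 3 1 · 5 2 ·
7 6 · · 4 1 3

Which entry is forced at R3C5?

Row 1, column 1: row 1 has {1, 3, 4, 6} and column 1 has {2, 7}, leaving only 5.
Row 1, column 7: row 1 has {1, 3, 4, 5, 6} and column 7 has {1, 3, 7}, leaving only 2.
Row 1, column 5: row 1 has {1, 2, 3, 4, 5, 6} and column 5 has {4, 5}, leaving only 7.
Row 5, column 2: row 5 has {2, 7} and column 2 has {1, 3, 5, 6}, leaving only 4.
Row 3, column 2: row 3 has {1, 2} and column 2 has {1, 3, 4, 5, 6}, leaving only 7.
Row 4, column 2: row 4 has {3, 5, 7} and column 2 has {1, 3, 4, 5, 6, 7}, leaving only 2.
Row 5, column 4: row 5 has {2, 4, 7} and column 4 has {1, 3, 4, 5}, leaving only 6.
Row 5, column 7: row 5 has {2, 4, 6, 7} and column 7 has {1, 2, 3, 7}, leaving only 5.
Row 6, column 4: row 6 has {1, 2, 3, 5} and column 4 has {1, 3, 4, 5, 6}, leaving only 7.
Row 7, column 3: row 7 has {1, 3, 4, 6, 7} and column 3 has {1, 2, 3, 6}, leaving only 5.
Row 3, column 3: row 3 has {1, 2, 7} and column 3 has {1, 2, 3, 5, 6}, leaving only 4.
Row 2, column 3: row 2 has {1, 3, 5} and column 3 has {1, 2, 3, 4, 5, 6}, leaving only 7.
Row 3, column 7: row 3 has {1, 2, 4, 7} and column 7 has {1, 2, 3, 5, 7}, leaving only 6.
Row 3 already has {1, 2, 4, 6, 7} and column 5 already has {4, 5, 7}, so row 3, column 5 must be 3.

3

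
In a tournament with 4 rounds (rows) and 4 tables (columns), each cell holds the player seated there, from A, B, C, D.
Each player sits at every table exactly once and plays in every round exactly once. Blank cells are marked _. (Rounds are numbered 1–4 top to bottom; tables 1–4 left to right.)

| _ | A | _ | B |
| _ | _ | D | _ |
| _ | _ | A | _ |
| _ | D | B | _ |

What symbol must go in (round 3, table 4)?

D

Round 1, table 3: round 1 has {A, B} and table 3 has {A, B, D}, leaving only C.
Round 1, table 1: round 1 has {A, B, C} and table 1 has {}, leaving only D.
Round 3, table 4 is narrowed to {C, D}.
If it were C, then round 4, table 4 would be left with no valid symbol.
So round 3, table 4 must be D.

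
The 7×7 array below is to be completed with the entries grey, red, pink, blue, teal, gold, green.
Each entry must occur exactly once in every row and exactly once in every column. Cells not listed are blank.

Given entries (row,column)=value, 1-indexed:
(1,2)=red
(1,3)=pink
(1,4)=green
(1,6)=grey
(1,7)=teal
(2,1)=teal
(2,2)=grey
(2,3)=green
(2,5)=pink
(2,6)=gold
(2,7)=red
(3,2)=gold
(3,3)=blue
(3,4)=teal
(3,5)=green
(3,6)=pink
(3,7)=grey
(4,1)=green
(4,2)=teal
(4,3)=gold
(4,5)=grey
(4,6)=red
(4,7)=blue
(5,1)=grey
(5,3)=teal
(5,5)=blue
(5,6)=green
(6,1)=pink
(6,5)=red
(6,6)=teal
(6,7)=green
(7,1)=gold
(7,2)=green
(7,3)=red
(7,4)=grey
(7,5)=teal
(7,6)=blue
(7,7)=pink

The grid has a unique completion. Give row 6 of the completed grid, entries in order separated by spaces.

Row 6, column 2: row 6 has {red, pink, teal, green} and column 2 has {grey, red, teal, gold, green}, leaving only blue.
Row 6, column 3: row 6 has {red, pink, blue, teal, green} and column 3 has {red, pink, blue, teal, gold, green}, leaving only grey.
Row 6, column 4: row 6 has {grey, red, pink, blue, teal, green} and column 4 has {grey, teal, green}, leaving only gold.
So row 6 reads: pink blue grey gold red teal green.

pink blue grey gold red teal green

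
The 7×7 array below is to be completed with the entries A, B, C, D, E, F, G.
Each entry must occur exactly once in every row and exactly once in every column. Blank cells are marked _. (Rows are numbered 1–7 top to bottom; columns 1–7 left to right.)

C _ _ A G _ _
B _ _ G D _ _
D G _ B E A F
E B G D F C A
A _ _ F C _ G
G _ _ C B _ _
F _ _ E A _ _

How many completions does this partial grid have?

19

Row 1, column 2: eliminating its row and column leaves {D, E, F}.
Row 1, column 3: eliminating its row and column leaves {B, D, E, F}.
Row 1, column 6: eliminating its row and column leaves {B, D, E, F}.
Row 1, column 7: eliminating its row and column leaves {B, D, E}.
Row 2, column 2: eliminating its row and column leaves {A, C, E, F}.
Row 2, column 3: eliminating its row and column leaves {A, C, E, F}.
Row 2, column 6: eliminating its row and column leaves {E, F}.
Row 2, column 7: eliminating its row and column leaves {C, E}.
Row 3, column 3: eliminating its row and column leaves {C}.
Row 5, column 2: eliminating its row and column leaves {D, E}.
Row 5, column 3: eliminating its row and column leaves {B, D, E}.
Row 5, column 6: eliminating its row and column leaves {B, D, E}.
Row 6, column 2: eliminating its row and column leaves {A, D, E, F}.
Row 6, column 3: eliminating its row and column leaves {A, D, E, F}.
Row 6, column 6: eliminating its row and column leaves {D, E, F}.
Row 6, column 7: eliminating its row and column leaves {D, E}.
Row 7, column 2: eliminating its row and column leaves {C, D}.
Row 7, column 3: eliminating its row and column leaves {B, C, D}.
Row 7, column 6: eliminating its row and column leaves {B, D, G}.
Row 7, column 7: eliminating its row and column leaves {B, C, D}.
Enumerating the assignments across these blanks that avoid any row or column repeat gives 19 completions.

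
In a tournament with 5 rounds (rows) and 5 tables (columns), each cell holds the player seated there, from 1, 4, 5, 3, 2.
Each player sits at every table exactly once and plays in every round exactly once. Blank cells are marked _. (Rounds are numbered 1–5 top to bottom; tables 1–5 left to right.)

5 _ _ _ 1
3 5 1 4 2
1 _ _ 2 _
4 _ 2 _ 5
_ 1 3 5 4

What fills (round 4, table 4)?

Round 1, table 3: round 1 has {1, 5} and table 3 has {1, 3, 2}, leaving only 4.
Round 1, table 4: round 1 has {1, 4, 5} and table 4 has {4, 5, 2}, leaving only 3.
Round 4 already has {4, 5, 2} and table 4 already has {4, 5, 3, 2}, so round 4, table 4 must be 1.

1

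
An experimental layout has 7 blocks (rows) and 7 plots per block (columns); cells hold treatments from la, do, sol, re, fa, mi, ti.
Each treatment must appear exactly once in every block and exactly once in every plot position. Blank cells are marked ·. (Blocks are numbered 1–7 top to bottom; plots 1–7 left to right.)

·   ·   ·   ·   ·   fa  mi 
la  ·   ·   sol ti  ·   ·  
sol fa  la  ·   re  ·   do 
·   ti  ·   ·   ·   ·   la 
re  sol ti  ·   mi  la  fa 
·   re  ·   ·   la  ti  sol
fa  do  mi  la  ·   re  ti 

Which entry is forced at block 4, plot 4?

mi

Block 1, plot 2: block 1 has {fa, mi} and plot 2 has {do, sol, re, fa, ti}, leaving only la.
Block 2, plot 2: block 2 has {la, sol, ti} and plot 2 has {la, do, sol, re, fa, ti}, leaving only mi.
Block 2, plot 6: block 2 has {la, sol, mi, ti} and plot 6 has {la, re, fa, ti}, leaving only do.
Block 2, plot 7: block 2 has {la, do, sol, mi, ti} and plot 7 has {la, do, sol, fa, mi, ti}, leaving only re.
Block 2, plot 3: block 2 has {la, do, sol, re, mi, ti} and plot 3 has {la, mi, ti}, leaving only fa.
Block 3, plot 6: block 3 has {la, do, sol, re, fa} and plot 6 has {la, do, re, fa, ti}, leaving only mi.
Block 3, plot 4: block 3 has {la, do, sol, re, fa, mi} and plot 4 has {la, sol}, leaving only ti.
Block 4, plot 6: block 4 has {la, ti} and plot 6 has {la, do, re, fa, mi, ti}, leaving only sol.
Block 5, plot 4: block 5 has {la, sol, re, fa, mi, ti} and plot 4 has {la, sol, ti}, leaving only do.
Block 1, plot 4: block 1 has {la, fa, mi} and plot 4 has {la, do, sol, ti}, leaving only re.
Block 6, plot 3: block 6 has {la, sol, re, ti} and plot 3 has {la, fa, mi, ti}, leaving only do.
Block 1, plot 3: block 1 has {la, re, fa, mi} and plot 3 has {la, do, fa, mi, ti}, leaving only sol.
Block 1, plot 5: block 1 has {la, sol, re, fa, mi} and plot 5 has {la, re, mi, ti}, leaving only do.
Block 1, plot 1: block 1 has {la, do, sol, re, fa, mi} and plot 1 has {la, sol, re, fa}, leaving only ti.
Block 4, plot 3: block 4 has {la, sol, ti} and plot 3 has {la, do, sol, fa, mi, ti}, leaving only re.
Block 4, plot 5: block 4 has {la, sol, re, ti} and plot 5 has {la, do, re, mi, ti}, leaving only fa.
Block 4 already has {la, sol, re, fa, ti} and plot 4 already has {la, do, sol, re, ti}, so block 4, plot 4 must be mi.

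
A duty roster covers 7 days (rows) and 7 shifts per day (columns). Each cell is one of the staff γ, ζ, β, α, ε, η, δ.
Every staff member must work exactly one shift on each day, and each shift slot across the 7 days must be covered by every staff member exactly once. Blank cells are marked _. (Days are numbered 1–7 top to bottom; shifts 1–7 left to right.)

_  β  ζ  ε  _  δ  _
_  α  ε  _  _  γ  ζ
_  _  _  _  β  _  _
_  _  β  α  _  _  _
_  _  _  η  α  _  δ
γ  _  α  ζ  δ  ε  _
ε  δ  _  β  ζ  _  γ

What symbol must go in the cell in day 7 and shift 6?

Day 2, shift 4: day 2 has {γ, ζ, α, ε} and shift 4 has {ζ, β, α, ε, η}, leaving only δ.
Day 2, shift 5: day 2 has {γ, ζ, α, ε, δ} and shift 5 has {ζ, β, α, δ}, leaving only η.
Day 1, shift 5: day 1 has {ζ, β, ε, δ} and shift 5 has {ζ, β, α, η, δ}, leaving only γ.
Day 2, shift 1: day 2 has {γ, ζ, α, ε, η, δ} and shift 1 has {γ, ε}, leaving only β.
Day 3, shift 4: day 3 has {β} and shift 4 has {ζ, β, α, ε, η, δ}, leaving only γ.
Day 4, shift 5: day 4 has {β, α} and shift 5 has {γ, ζ, β, α, η, δ}, leaving only ε.
Day 4, shift 7: day 4 has {β, α, ε} and shift 7 has {γ, ζ, δ}, leaving only η.
Day 1, shift 7: day 1 has {γ, ζ, β, ε, δ} and shift 7 has {γ, ζ, η, δ}, leaving only α.
Day 1, shift 1: day 1 has {γ, ζ, β, α, ε, δ} and shift 1 has {γ, β, ε}, leaving only η.
Day 3, shift 7: day 3 has {γ, β} and shift 7 has {γ, ζ, α, η, δ}, leaving only ε.
Day 4, shift 6: day 4 has {β, α, ε, η} and shift 6 has {γ, ε, δ}, leaving only ζ.
Day 4, shift 1: day 4 has {ζ, β, α, ε, η} and shift 1 has {γ, β, ε, η}, leaving only δ.
Day 4, shift 2: day 4 has {ζ, β, α, ε, η, δ} and shift 2 has {β, α, δ}, leaving only γ.
Day 5, shift 1: day 5 has {α, η, δ} and shift 1 has {γ, β, ε, η, δ}, leaving only ζ.
Day 3, shift 1: day 3 has {γ, β, ε} and shift 1 has {γ, ζ, β, ε, η, δ}, leaving only α.
Day 3, shift 6: day 3 has {γ, β, α, ε} and shift 6 has {γ, ζ, ε, δ}, leaving only η.
Day 7 already has {γ, ζ, β, ε, δ} and shift 6 already has {γ, ζ, ε, η, δ}, so day 7, shift 6 must be α.

α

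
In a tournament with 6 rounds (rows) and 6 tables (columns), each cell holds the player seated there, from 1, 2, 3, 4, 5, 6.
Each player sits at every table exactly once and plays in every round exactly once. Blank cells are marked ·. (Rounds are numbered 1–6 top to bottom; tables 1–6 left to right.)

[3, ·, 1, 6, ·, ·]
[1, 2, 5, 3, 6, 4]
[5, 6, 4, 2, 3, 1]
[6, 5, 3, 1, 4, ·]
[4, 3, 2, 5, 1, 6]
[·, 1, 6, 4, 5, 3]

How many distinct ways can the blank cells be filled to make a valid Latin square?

1

Round 1, table 2: eliminating its round and table leaves {4}.
Round 1, table 5: eliminating its round and table leaves {2}.
Round 1, table 6: eliminating its round and table leaves {2, 5}.
Round 4, table 6: eliminating its round and table leaves {2}.
Round 6, table 1: eliminating its round and table leaves {2}.
Only one assignment across all blanks avoids any round or table repeat, giving 1 completion.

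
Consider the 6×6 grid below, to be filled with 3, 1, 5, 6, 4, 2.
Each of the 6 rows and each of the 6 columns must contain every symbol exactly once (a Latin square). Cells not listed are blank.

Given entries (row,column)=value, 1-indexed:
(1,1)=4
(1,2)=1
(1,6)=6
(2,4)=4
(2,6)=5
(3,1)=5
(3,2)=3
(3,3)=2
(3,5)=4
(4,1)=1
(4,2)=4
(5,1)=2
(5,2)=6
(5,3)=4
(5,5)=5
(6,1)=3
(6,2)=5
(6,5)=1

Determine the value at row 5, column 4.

1

Row 2, column 1: row 2 has {5, 4} and column 1 has {3, 1, 5, 4, 2}, leaving only 6.
Row 2, column 2: row 2 has {5, 6, 4} and column 2 has {3, 1, 5, 6, 4}, leaving only 2.
Row 2, column 5: row 2 has {5, 6, 4, 2} and column 5 has {1, 5, 4}, leaving only 3.
Row 1, column 5: row 1 has {1, 6, 4} and column 5 has {3, 1, 5, 4}, leaving only 2.
Row 2, column 3: row 2 has {3, 5, 6, 4, 2} and column 3 has {4, 2}, leaving only 1.
Row 3, column 6: row 3 has {3, 5, 4, 2} and column 6 has {5, 6}, leaving only 1.
Row 3, column 4: row 3 has {3, 1, 5, 4, 2} and column 4 has {4}, leaving only 6.
Row 4, column 5: row 4 has {1, 4} and column 5 has {3, 1, 5, 4, 2}, leaving only 6.
Row 5, column 6: row 5 has {5, 6, 4, 2} and column 6 has {1, 5, 6}, leaving only 3.
Row 5 already has {3, 5, 6, 4, 2} and column 4 already has {6, 4}, so row 5, column 4 must be 1.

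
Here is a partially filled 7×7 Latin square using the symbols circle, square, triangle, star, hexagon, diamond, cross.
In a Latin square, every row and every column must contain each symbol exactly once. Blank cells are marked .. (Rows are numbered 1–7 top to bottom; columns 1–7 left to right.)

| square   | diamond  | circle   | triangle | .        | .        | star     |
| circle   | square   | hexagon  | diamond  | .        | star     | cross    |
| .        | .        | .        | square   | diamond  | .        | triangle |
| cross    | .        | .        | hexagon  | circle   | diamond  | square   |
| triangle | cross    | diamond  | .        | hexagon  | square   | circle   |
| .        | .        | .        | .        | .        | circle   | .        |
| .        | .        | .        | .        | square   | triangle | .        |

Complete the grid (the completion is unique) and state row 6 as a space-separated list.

diamond triangle square cross star circle hexagon

Row 1, column 5: row 1 has {circle, square, triangle, star, diamond} and column 5 has {circle, square, hexagon, diamond}, leaving only cross.
Row 1, column 6: row 1 has {circle, square, triangle, star, diamond, cross} and column 6 has {circle, square, triangle, star, diamond}, leaving only hexagon.
Row 2, column 5: row 2 has {circle, square, star, hexagon, diamond, cross} and column 5 has {circle, square, hexagon, diamond, cross}, leaving only triangle.
Row 6, column 5: row 6 has {circle} and column 5 has {circle, square, triangle, hexagon, diamond, cross}, leaving only star.
Row 6, column 4: row 6 has {circle, star} and column 4 has {square, triangle, hexagon, diamond}, leaving only cross.
Row 3, column 6: row 3 has {square, triangle, diamond} and column 6 has {circle, square, triangle, star, hexagon, diamond}, leaving only cross.
Row 3, column 3: row 3 has {square, triangle, diamond, cross} and column 3 has {circle, hexagon, diamond}, leaving only star.
Row 3, column 1: row 3 has {square, triangle, star, diamond, cross} and column 1 has {circle, square, triangle, cross}, leaving only hexagon.
Row 6, column 1: row 6 has {circle, star, cross} and column 1 has {circle, square, triangle, hexagon, cross}, leaving only diamond.
Row 6, column 7: row 6 has {circle, star, diamond, cross} and column 7 has {circle, square, triangle, star, cross}, leaving only hexagon.
Row 6, column 2: row 6 has {circle, star, hexagon, diamond, cross} and column 2 has {square, diamond, cross}, leaving only triangle.
Row 6, column 3: row 6 has {circle, triangle, star, hexagon, diamond, cross} and column 3 has {circle, star, hexagon, diamond}, leaving only square.
So row 6 reads: diamond triangle square cross star circle hexagon.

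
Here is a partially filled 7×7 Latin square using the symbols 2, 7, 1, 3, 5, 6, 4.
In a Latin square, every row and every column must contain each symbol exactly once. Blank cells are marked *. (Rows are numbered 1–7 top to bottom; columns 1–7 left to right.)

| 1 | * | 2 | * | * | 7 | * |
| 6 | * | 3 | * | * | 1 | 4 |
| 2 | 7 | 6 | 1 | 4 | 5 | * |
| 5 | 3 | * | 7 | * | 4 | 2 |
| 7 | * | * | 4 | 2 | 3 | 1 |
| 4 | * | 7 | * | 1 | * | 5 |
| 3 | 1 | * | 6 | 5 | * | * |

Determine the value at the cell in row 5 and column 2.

6

Row 2, column 5: row 2 has {1, 3, 6, 4} and column 5 has {2, 1, 5, 4}, leaving only 7.
Row 3, column 7: row 3 has {2, 7, 1, 5, 6, 4} and column 7 has {2, 1, 5, 4}, leaving only 3.
Row 1, column 7: row 1 has {2, 7, 1} and column 7 has {2, 1, 3, 5, 4}, leaving only 6.
Row 1, column 5: row 1 has {2, 7, 1, 6} and column 5 has {2, 7, 1, 5, 4}, leaving only 3.
Row 1, column 4: row 1 has {2, 7, 1, 3, 6} and column 4 has {7, 1, 6, 4}, leaving only 5.
Row 1, column 2: row 1 has {2, 7, 1, 3, 5, 6} and column 2 has {7, 1, 3}, leaving only 4.
Row 2, column 4: row 2 has {7, 1, 3, 6, 4} and column 4 has {7, 1, 5, 6, 4}, leaving only 2.
Row 2, column 2: row 2 has {2, 7, 1, 3, 6, 4} and column 2 has {7, 1, 3, 4}, leaving only 5.
Row 5 already has {2, 7, 1, 3, 4} and column 2 already has {7, 1, 3, 5, 4}, so row 5, column 2 must be 6.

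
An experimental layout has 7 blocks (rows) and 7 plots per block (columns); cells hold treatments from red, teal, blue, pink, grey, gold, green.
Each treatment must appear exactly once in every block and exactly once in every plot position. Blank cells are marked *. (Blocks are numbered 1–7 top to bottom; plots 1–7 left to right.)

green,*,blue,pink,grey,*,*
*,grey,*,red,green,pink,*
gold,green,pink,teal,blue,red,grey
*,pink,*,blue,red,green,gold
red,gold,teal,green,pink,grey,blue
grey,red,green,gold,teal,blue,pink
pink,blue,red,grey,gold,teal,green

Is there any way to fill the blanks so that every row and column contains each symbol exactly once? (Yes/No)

No block or plot among the givens repeats a symbol, and propagating forced cells runs into no contradiction.
One valid completion exists (for instance, green teal blue pink grey gold red / blue grey gold red green pink teal / gold green pink teal blue red grey / teal pink grey blue red green gold / red gold teal green pink grey blue / grey red green gold teal blue pink / pink blue red grey gold teal green).

Yes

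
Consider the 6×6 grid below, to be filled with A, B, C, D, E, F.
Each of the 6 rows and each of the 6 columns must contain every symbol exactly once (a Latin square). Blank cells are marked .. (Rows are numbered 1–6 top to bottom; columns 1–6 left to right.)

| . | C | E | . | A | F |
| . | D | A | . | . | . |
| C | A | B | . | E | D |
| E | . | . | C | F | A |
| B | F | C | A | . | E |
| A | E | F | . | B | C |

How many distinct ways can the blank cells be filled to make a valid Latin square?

Row 1, column 1: eliminating its row and column leaves {D}.
Row 1, column 4: eliminating its row and column leaves {B, D}.
Row 2, column 1: eliminating its row and column leaves {F}.
Row 2, column 4: eliminating its row and column leaves {B, E, F}.
Row 2, column 5: eliminating its row and column leaves {C}.
Row 2, column 6: eliminating its row and column leaves {B}.
Row 3, column 4: eliminating its row and column leaves {F}.
Row 4, column 2: eliminating its row and column leaves {B}.
Row 4, column 3: eliminating its row and column leaves {D}.
Row 5, column 5: eliminating its row and column leaves {D}.
Row 6, column 4: eliminating its row and column leaves {D}.
Only one assignment across all blanks avoids any row or column repeat, giving 1 completion.

1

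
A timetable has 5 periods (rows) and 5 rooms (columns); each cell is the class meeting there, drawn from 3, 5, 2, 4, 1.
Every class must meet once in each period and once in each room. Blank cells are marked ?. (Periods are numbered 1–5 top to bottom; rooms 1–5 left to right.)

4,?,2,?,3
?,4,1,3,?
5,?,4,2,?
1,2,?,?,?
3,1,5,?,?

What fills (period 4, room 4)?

5

Period 1, room 2: period 1 has {3, 2, 4} and room 2 has {2, 4, 1}, leaving only 5.
Period 1, room 4: period 1 has {3, 5, 2, 4} and room 4 has {3, 2}, leaving only 1.
Period 2, room 1: period 2 has {3, 4, 1} and room 1 has {3, 5, 4, 1}, leaving only 2.
Period 2, room 5: period 2 has {3, 2, 4, 1} and room 5 has {3}, leaving only 5.
Period 3, room 2: period 3 has {5, 2, 4} and room 2 has {5, 2, 4, 1}, leaving only 3.
Period 3, room 5: period 3 has {3, 5, 2, 4} and room 5 has {3, 5}, leaving only 1.
Period 4, room 3: period 4 has {2, 1} and room 3 has {5, 2, 4, 1}, leaving only 3.
Period 4, room 5: period 4 has {3, 2, 1} and room 5 has {3, 5, 1}, leaving only 4.
Period 4 already has {3, 2, 4, 1} and room 4 already has {3, 2, 1}, so period 4, room 4 must be 5.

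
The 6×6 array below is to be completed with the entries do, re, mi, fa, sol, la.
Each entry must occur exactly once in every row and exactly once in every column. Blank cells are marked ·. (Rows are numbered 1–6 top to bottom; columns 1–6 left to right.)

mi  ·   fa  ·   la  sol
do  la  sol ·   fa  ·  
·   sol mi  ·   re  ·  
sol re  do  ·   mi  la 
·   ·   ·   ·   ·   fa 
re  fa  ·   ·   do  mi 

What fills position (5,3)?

re

Row 1, column 2: row 1 has {mi, fa, sol, la} and column 2 has {re, fa, sol, la}, leaving only do.
Row 1, column 4: row 1 has {do, mi, fa, sol, la} and column 4 has {}, leaving only re.
Row 2, column 4: row 2 has {do, fa, sol, la} and column 4 has {re}, leaving only mi.
Row 2, column 6: row 2 has {do, mi, fa, sol, la} and column 6 has {mi, fa, sol, la}, leaving only re.
Row 3, column 6: row 3 has {re, mi, sol} and column 6 has {re, mi, fa, sol, la}, leaving only do.
Row 4, column 4: row 4 has {do, re, mi, sol, la} and column 4 has {re, mi}, leaving only fa.
Row 3, column 4: row 3 has {do, re, mi, sol} and column 4 has {re, mi, fa}, leaving only la.
Row 3, column 1: row 3 has {do, re, mi, sol, la} and column 1 has {do, re, mi, sol}, leaving only fa.
Row 5, column 1: row 5 has {fa} and column 1 has {do, re, mi, fa, sol}, leaving only la.
Row 5 already has {fa, la} and column 3 already has {do, mi, fa, sol}, so row 5, column 3 must be re.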